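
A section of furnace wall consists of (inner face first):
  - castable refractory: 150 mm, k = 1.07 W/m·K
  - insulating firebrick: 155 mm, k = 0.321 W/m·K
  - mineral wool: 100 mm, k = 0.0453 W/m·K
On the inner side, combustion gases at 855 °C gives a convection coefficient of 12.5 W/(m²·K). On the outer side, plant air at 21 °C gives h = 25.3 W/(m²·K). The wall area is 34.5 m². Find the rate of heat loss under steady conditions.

Q ≈ 9750 W

Series thermal resistances:
R_inner film = 1/(h_i·A) = 1/(12.5×34.5) = 0.002319 K/W
R_castable refractory = L/(kA) = 0.15/(1.07×34.5) = 0.004063 K/W
R_insulating firebrick = L/(kA) = 0.155/(0.321×34.5) = 0.014 K/W
R_mineral wool = L/(kA) = 0.1/(0.0453×34.5) = 0.06399 K/W
R_outer film = 1/(h_o·A) = 1/(25.3×34.5) = 0.001146 K/W
R_total = 0.08551 K/W
Q = ΔT / R_total = 834 / 0.08551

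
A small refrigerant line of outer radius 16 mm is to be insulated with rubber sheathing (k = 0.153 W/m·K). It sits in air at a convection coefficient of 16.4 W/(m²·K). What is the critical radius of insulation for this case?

r_cr ≈ 9.33 mm

For a cylinder r_cr = k/h = 0.153/16.4
r_cr = 9.33 mm; since the bare radius (16 mm) is above r_cr, any added insulation will reduce heat loss.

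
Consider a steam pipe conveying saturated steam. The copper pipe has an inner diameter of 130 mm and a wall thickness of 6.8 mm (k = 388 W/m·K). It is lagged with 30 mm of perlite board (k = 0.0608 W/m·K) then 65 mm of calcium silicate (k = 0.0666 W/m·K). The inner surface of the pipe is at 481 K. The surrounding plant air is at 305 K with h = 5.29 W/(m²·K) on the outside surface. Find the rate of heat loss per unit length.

Radial resistances (cylindrical: R_cond = ln(r_o/r_i)/(2πkL), R_conv = 1/(h·2πrL)):
R_copper pipe wall = ln(71.8/65)/(2π×388×1) = 4.081×10^-5 K/W
R_perlite board = ln(101.8/71.8)/(2π×0.0608×1) = 0.9139 K/W
R_calcium silicate = ln(166.8/101.8)/(2π×0.0666×1) = 1.18 K/W
R_outer film = 1/(h_o·2πr_oL) = 1/(5.29×2π×0.1668×1) = 0.1804 K/W
R_total = 2.274 K/W
Q = ΔT/R_total = 176/2.274

q′ ≈ 77.4 W/m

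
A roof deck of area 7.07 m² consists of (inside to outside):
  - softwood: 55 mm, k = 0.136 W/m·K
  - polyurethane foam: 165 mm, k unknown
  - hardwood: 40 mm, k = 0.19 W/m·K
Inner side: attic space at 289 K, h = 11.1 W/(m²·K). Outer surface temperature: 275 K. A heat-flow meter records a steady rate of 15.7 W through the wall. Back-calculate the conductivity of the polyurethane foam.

Using the resistance-network approach (series):
R_inner film = 1/(h_i·A) = 1/(11.1×7.07) = 0.01274 K/W
R_softwood = L/(kA) = 0.055/(0.136×7.07) = 0.0572 K/W
R_hardwood = L/(kA) = 0.04/(0.19×7.07) = 0.02978 K/W
Sum of known resistances R_other = 0.09972 K/W
Total R = ΔT/Q = 14/15.7 = 0.8917 K/W
R_polyurethane foam = R_total − R_other = 0.792 K/W
k = L/(R·A) = 0.165/(0.792×7.07)

k ≈ 0.0295 W/(m·K)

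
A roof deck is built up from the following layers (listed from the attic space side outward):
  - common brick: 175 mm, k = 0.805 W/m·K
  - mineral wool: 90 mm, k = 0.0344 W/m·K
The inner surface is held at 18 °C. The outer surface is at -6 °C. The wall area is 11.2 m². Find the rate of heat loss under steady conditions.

Treating each layer as a thermal resistance in series:
R_common brick = L/(kA) = 0.175/(0.805×11.2) = 0.01941 K/W
R_mineral wool = L/(kA) = 0.09/(0.0344×11.2) = 0.2336 K/W
R_total = 0.253 K/W
Q = ΔT / R_total = 24 / 0.253

Q ≈ 94.9 W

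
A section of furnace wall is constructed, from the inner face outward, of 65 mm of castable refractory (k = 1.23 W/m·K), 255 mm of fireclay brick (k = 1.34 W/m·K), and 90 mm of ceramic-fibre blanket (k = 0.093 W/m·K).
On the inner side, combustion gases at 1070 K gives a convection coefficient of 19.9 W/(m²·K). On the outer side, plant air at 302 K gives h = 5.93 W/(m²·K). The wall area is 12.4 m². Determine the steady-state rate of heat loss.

Q ≈ 6660 W

Series thermal resistances:
R_inner film = 1/(h_i·A) = 1/(19.9×12.4) = 0.004053 K/W
R_castable refractory = L/(kA) = 0.065/(1.23×12.4) = 0.004262 K/W
R_fireclay brick = L/(kA) = 0.255/(1.34×12.4) = 0.01535 K/W
R_ceramic-fibre blanket = L/(kA) = 0.09/(0.093×12.4) = 0.07804 K/W
R_outer film = 1/(h_o·A) = 1/(5.93×12.4) = 0.0136 K/W
R_total = 0.1153 K/W
Q = ΔT / R_total = 768 / 0.1153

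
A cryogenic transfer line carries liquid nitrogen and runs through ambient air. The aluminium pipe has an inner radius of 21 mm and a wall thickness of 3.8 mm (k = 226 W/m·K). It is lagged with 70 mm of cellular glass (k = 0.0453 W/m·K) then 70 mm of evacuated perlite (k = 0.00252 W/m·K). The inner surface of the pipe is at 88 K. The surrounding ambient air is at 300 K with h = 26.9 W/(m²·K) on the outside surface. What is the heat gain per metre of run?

Radial resistances (cylindrical: R_cond = ln(r_o/r_i)/(2πkL), R_conv = 1/(h·2πrL)):
R_aluminium pipe wall = ln(24.8/21)/(2π×226×1) = 1.171×10^-4 K/W
R_cellular glass = ln(94.8/24.8)/(2π×0.0453×1) = 4.711 K/W
R_evacuated perlite = ln(164.8/94.8)/(2π×0.00252×1) = 34.92 K/W
R_outer film = 1/(h_o·2πr_oL) = 1/(26.9×2π×0.1648×1) = 0.0359 K/W
R_total = 39.67 K/W
Q = ΔT/R_total = 212/39.67

q′ ≈ 5.34 W/m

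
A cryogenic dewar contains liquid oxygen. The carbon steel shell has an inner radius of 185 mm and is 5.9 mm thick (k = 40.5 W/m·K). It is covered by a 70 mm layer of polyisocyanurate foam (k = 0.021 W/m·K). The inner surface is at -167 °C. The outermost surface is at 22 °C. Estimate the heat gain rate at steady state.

Spherical conduction: R = (1/r_in − 1/r_out)/(4πk) per layer; series-sum.
R_carbon steel shell = (1/0.185 − 1/0.1909)/(4π×40.5) = 3.283×10^-4 K/W
R_polyisocyanurate foam = (1/0.1909 − 1/0.2609)/(4π×0.021) = 5.326 K/W
R_total = 5.326 K/W
Q = ΔT/R_total = 189/5.326

Q ≈ 35.5 W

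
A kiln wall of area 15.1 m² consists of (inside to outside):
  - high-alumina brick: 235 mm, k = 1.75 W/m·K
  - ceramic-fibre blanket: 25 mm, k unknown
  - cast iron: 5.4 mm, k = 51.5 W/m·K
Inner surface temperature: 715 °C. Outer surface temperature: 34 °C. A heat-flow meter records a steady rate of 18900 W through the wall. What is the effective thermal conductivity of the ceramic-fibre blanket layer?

Thermal resistances in series:
R_high-alumina brick = L/(kA) = 0.235/(1.75×15.1) = 0.008893 K/W
R_cast iron = L/(kA) = 0.0054/(51.5×15.1) = 6.944×10^-6 K/W
Sum of known resistances R_other = 0.0089 K/W
Total R = ΔT/Q = 681/18900 = 0.03603 K/W
R_ceramic-fibre blanket = R_total − R_other = 0.02713 K/W
k = L/(R·A) = 0.025/(0.02713×15.1)

k ≈ 0.061 W/(m·K)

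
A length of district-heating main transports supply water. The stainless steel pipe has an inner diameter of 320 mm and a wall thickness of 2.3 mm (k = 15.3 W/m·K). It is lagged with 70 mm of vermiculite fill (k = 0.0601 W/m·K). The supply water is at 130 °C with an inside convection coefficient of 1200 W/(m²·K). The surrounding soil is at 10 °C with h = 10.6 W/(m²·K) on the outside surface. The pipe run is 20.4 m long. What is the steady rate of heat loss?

Per-layer cylindrical resistances, series-summed:
R_inner film = 1/(h_i·2πr₁L) = 1/(1200×2π×0.16×20.4) = 4.063×10^-5 K/W
R_stainless steel pipe wall = ln(162.3/160)/(2π×15.3×20.4) = 7.278×10^-6 K/W
R_vermiculite fill = ln(232.3/162.3)/(2π×0.0601×20.4) = 0.04655 K/W
R_outer film = 1/(h_o·2πr_oL) = 1/(10.6×2π×0.2323×20.4) = 0.003168 K/W
R_total = 0.04976 K/W
Q = ΔT/R_total = 120/0.04976

Q ≈ 2410 W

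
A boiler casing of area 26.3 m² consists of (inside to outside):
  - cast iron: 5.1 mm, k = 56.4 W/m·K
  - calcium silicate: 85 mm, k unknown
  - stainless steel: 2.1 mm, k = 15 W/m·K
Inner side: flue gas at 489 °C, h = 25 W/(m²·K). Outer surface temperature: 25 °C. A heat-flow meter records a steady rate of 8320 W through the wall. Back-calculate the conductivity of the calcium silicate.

Using the resistance-network approach (series):
R_inner film = 1/(h_i·A) = 1/(25×26.3) = 0.001521 K/W
R_cast iron = L/(kA) = 0.0051/(56.4×26.3) = 3.438×10^-6 K/W
R_stainless steel = L/(kA) = 0.0021/(15×26.3) = 5.323×10^-6 K/W
Sum of known resistances R_other = 0.00153 K/W
Total R = ΔT/Q = 464/8320 = 0.05577 K/W
R_calcium silicate = R_total − R_other = 0.05424 K/W
k = L/(R·A) = 0.085/(0.05424×26.3)

k ≈ 0.0596 W/(m·K)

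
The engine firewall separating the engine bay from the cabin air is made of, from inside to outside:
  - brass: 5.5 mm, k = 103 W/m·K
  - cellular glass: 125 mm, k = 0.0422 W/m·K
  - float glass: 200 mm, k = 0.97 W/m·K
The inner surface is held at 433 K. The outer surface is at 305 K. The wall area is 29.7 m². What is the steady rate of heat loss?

Q ≈ 1200 W

Treating each layer as a thermal resistance in series:
R_brass = L/(kA) = 0.0055/(103×29.7) = 1.798×10^-6 K/W
R_cellular glass = L/(kA) = 0.125/(0.0422×29.7) = 0.09973 K/W
R_float glass = L/(kA) = 0.2/(0.97×29.7) = 0.006942 K/W
R_total = 0.1067 K/W
Q = ΔT / R_total = 128 / 0.1067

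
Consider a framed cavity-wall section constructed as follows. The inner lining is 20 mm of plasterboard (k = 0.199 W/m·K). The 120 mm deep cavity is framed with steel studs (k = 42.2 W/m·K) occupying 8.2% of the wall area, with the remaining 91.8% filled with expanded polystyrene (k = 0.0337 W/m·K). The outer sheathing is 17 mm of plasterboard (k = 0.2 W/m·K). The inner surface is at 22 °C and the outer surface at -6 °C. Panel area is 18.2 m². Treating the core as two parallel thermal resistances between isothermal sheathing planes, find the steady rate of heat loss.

Sheathing layers in series; stud and cavity paths in parallel between them.
R_inner = 0.02/(0.199×18.2) = 0.005522 K/W
R_stud  = 0.12/(42.2×0.082×18.2) = 0.001905 K/W
R_cav   = 0.12/(0.0337×0.918×18.2) = 0.2131 K/W
1/R_core = 1/R_stud + 1/R_cav → R_core = 0.001889 K/W
R_outer = 0.017/(0.2×18.2) = 0.00467 K/W
R_total = 0.01208 K/W
Q = ΔT/R_total = 28/0.01208

Q ≈ 2320 W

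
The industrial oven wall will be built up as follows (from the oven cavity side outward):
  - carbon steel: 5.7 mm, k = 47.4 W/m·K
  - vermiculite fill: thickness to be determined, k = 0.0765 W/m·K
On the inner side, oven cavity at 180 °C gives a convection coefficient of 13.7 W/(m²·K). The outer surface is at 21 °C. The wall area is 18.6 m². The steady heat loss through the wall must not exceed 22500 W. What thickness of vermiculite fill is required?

Treating each layer as a thermal resistance in series:
R_inner film = 1/(h_i·A) = 1/(13.7×18.6) = 0.003924 K/W
R_carbon steel = L/(kA) = 0.0057/(47.4×18.6) = 6.465×10^-6 K/W
Sum of the known resistances R_other = 0.003931 K/W
Required total resistance R_tot = ΔT/Q_allow = 159/22500 = 0.007067 K/W
R_vermiculite fill = R_tot − R_other = 0.003136 K/W
L = R·k·A = 0.003136×0.0765×18.6

L ≈ 4.46 mm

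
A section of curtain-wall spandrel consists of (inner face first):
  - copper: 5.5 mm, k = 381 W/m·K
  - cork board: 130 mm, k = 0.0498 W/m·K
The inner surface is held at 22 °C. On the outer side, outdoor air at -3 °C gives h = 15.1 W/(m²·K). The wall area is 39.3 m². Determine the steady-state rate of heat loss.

Q ≈ 367 W

Thermal resistances in series:
R_copper = L/(kA) = 0.0055/(381×39.3) = 3.673×10^-7 K/W
R_cork board = L/(kA) = 0.13/(0.0498×39.3) = 0.06642 K/W
R_outer film = 1/(h_o·A) = 1/(15.1×39.3) = 0.001685 K/W
R_total = 0.06811 K/W
Q = ΔT / R_total = 25 / 0.06811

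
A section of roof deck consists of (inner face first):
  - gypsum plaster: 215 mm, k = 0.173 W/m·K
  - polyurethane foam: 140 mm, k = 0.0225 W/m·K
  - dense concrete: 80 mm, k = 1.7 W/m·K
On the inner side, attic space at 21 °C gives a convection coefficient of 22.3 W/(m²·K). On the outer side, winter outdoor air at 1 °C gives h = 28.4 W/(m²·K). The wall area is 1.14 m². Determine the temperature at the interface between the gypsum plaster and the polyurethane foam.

Thermal resistances in series:
R_inner film = 1/(h_i·A) = 1/(22.3×1.14) = 0.03934 K/W
R_gypsum plaster = L/(kA) = 0.215/(0.173×1.14) = 1.09 K/W
R_polyurethane foam = L/(kA) = 0.14/(0.0225×1.14) = 5.458 K/W
R_dense concrete = L/(kA) = 0.08/(1.7×1.14) = 0.04128 K/W
R_outer film = 1/(h_o·A) = 1/(28.4×1.14) = 0.03089 K/W
R_total = 6.66 K/W;  Q = ΔT/R_total = 20/6.66 = 3.003 W
T_interface = T_inner − Q·ΣR(inner→interface) = 21 − 3×1.129

T ≈ 17.6 °C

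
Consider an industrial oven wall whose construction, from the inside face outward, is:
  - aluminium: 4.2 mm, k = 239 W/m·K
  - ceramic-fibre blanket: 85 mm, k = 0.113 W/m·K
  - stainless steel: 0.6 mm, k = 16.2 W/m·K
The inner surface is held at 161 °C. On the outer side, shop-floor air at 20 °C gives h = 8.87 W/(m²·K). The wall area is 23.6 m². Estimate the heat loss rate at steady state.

Series thermal resistances:
R_aluminium = L/(kA) = 0.0042/(239×23.6) = 7.446×10^-7 K/W
R_ceramic-fibre blanket = L/(kA) = 0.085/(0.113×23.6) = 0.03187 K/W
R_stainless steel = L/(kA) = 0.0006/(16.2×23.6) = 1.569×10^-6 K/W
R_outer film = 1/(h_o·A) = 1/(8.87×23.6) = 0.004777 K/W
R_total = 0.03665 K/W
Q = ΔT / R_total = 141 / 0.03665

Q ≈ 3850 W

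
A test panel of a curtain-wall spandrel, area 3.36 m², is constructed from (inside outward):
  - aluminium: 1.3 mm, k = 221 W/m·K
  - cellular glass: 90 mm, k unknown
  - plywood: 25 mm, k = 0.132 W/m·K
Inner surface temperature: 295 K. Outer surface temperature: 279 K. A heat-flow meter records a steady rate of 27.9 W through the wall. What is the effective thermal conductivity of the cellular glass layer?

Using the resistance-network approach (series):
R_aluminium = L/(kA) = 0.0013/(221×3.36) = 1.751×10^-6 K/W
R_plywood = L/(kA) = 0.025/(0.132×3.36) = 0.05637 K/W
Sum of known resistances R_other = 0.05637 K/W
Total R = ΔT/Q = 16/27.9 = 0.5735 K/W
R_cellular glass = R_total − R_other = 0.5171 K/W
k = L/(R·A) = 0.09/(0.5171×3.36)

k ≈ 0.0518 W/(m·K)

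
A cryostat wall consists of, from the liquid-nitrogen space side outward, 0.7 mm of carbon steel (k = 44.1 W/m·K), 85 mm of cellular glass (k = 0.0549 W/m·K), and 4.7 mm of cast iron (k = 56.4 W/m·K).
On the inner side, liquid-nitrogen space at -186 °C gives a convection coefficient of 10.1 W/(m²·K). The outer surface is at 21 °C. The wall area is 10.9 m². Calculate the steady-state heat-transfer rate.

Treating each layer as a thermal resistance in series:
R_inner film = 1/(h_i·A) = 1/(10.1×10.9) = 0.009083 K/W
R_carbon steel = L/(kA) = 0.0007/(44.1×10.9) = 1.456×10^-6 K/W
R_cellular glass = L/(kA) = 0.085/(0.0549×10.9) = 0.142 K/W
R_cast iron = L/(kA) = 0.0047/(56.4×10.9) = 7.645×10^-6 K/W
R_total = 0.1511 K/W
Q = ΔT / R_total = 207 / 0.1511

Q ≈ 1370 W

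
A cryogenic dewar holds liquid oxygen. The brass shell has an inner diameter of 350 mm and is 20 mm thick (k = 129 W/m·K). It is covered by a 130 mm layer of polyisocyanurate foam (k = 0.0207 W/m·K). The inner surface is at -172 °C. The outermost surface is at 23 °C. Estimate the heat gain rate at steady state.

Q ≈ 24.7 W

Each spherical layer contributes R = (1/r_i − 1/r_o)/(4πk):
R_brass shell = (1/0.175 − 1/0.195)/(4π×129) = 3.615×10^-4 K/W
R_polyisocyanurate foam = (1/0.195 − 1/0.325)/(4π×0.0207) = 7.886 K/W
R_total = 7.886 K/W
Q = ΔT/R_total = 195/7.886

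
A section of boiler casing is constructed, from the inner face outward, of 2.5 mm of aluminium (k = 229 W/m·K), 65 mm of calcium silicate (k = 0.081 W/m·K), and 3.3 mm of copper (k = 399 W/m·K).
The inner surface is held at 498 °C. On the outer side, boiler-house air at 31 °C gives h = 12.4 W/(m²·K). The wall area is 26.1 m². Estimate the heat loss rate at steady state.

Model the wall as resistances in series:
R_aluminium = L/(kA) = 0.0025/(229×26.1) = 4.183×10^-7 K/W
R_calcium silicate = L/(kA) = 0.065/(0.081×26.1) = 0.03075 K/W
R_copper = L/(kA) = 0.0033/(399×26.1) = 3.169×10^-7 K/W
R_outer film = 1/(h_o·A) = 1/(12.4×26.1) = 0.00309 K/W
R_total = 0.03384 K/W
Q = ΔT / R_total = 467 / 0.03384

Q ≈ 13800 W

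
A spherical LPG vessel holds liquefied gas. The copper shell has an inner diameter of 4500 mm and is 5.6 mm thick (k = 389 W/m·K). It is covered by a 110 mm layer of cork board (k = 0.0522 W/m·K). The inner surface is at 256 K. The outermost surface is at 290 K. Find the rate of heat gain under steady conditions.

Q ≈ 1080 W

Spherical conduction: R = (1/r_in − 1/r_out)/(4πk) per layer; series-sum.
R_copper shell = (1/2.25 − 1/2.2556)/(4π×389) = 2.257×10^-7 K/W
R_cork board = (1/2.2556 − 1/2.3656)/(4π×0.0522) = 0.03143 K/W
R_total = 0.03143 K/W
Q = ΔT/R_total = 34/0.03143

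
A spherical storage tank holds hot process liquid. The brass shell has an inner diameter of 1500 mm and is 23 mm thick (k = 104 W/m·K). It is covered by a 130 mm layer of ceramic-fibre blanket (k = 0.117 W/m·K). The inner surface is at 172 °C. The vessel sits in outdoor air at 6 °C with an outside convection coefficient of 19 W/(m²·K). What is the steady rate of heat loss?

Q ≈ 1260 W

Each spherical layer contributes R = (1/r_i − 1/r_o)/(4πk):
R_brass shell = (1/0.75 − 1/0.773)/(4π×104) = 3.036×10^-5 K/W
R_ceramic-fibre blanket = (1/0.773 − 1/0.903)/(4π×0.117) = 0.1267 K/W
R_outer film = 1/(h·4πr_o²) = 1/(19×4π×0.903²) = 0.005136 K/W
R_total = 0.1318 K/W
Q = ΔT/R_total = 166/0.1318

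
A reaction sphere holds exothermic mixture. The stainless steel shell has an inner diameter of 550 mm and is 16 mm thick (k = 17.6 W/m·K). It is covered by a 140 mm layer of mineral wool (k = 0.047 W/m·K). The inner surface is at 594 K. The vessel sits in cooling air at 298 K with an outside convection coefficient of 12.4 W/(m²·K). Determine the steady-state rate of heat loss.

For a spherical shell R = (1/r₁ − 1/r₂)/(4πk); film R = 1/(h·4πr²). In series:
R_stainless steel shell = (1/0.275 − 1/0.291)/(4π×17.6) = 9.04×10^-4 K/W
R_mineral wool = (1/0.291 − 1/0.431)/(4π×0.047) = 1.89 K/W
R_outer film = 1/(h·4πr_o²) = 1/(12.4×4π×0.431²) = 0.03455 K/W
R_total = 1.925 K/W
Q = ΔT/R_total = 296/1.925

Q ≈ 154 W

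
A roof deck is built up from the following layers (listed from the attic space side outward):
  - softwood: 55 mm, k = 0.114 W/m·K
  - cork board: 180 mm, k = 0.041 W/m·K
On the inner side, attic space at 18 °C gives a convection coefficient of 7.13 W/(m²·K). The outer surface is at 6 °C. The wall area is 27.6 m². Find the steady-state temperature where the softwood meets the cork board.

Using the resistance-network approach (series):
R_inner film = 1/(h_i·A) = 1/(7.13×27.6) = 0.005082 K/W
R_softwood = L/(kA) = 0.055/(0.114×27.6) = 0.01748 K/W
R_cork board = L/(kA) = 0.18/(0.041×27.6) = 0.1591 K/W
R_total = 0.1816 K/W;  Q = ΔT/R_total = 12/0.1816 = 66.07 W
T_interface = T_inner − Q·ΣR(inner→interface) = 18 − 66.1×0.02256

T ≈ 16.5 °C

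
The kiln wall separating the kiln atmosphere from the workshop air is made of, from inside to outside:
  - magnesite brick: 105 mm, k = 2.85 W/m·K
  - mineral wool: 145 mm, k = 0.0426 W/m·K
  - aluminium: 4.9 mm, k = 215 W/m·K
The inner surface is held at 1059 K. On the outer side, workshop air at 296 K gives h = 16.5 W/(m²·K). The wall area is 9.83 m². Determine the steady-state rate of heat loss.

Q ≈ 2140 W

Thermal resistances in series:
R_magnesite brick = L/(kA) = 0.105/(2.85×9.83) = 0.003748 K/W
R_mineral wool = L/(kA) = 0.145/(0.0426×9.83) = 0.3463 K/W
R_aluminium = L/(kA) = 0.0049/(215×9.83) = 2.318×10^-6 K/W
R_outer film = 1/(h_o·A) = 1/(16.5×9.83) = 0.006165 K/W
R_total = 0.3562 K/W
Q = ΔT / R_total = 763 / 0.3562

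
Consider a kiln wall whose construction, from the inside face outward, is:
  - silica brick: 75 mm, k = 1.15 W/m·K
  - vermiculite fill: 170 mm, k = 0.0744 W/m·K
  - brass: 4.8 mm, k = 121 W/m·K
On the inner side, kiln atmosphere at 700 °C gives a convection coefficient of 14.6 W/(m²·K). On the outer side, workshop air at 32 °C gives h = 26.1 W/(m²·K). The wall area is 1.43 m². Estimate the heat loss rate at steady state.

Series thermal resistances:
R_inner film = 1/(h_i·A) = 1/(14.6×1.43) = 0.0479 K/W
R_silica brick = L/(kA) = 0.075/(1.15×1.43) = 0.04561 K/W
R_vermiculite fill = L/(kA) = 0.17/(0.0744×1.43) = 1.598 K/W
R_brass = L/(kA) = 0.0048/(121×1.43) = 2.774×10^-5 K/W
R_outer film = 1/(h_o·A) = 1/(26.1×1.43) = 0.02679 K/W
R_total = 1.718 K/W
Q = ΔT / R_total = 668 / 1.718

Q ≈ 389 W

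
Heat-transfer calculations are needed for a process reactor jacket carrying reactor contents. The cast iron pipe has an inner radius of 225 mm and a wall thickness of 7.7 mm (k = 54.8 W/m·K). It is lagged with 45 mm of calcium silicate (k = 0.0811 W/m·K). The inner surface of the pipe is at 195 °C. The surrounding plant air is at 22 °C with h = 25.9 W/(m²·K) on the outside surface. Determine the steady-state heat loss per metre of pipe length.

Cylindrical conduction, so R = ln(r₂/r₁)/(2πkL) per layer, in series:
R_cast iron pipe wall = ln(232.7/225)/(2π×54.8×1) = 9.773×10^-5 K/W
R_calcium silicate = ln(277.7/232.7)/(2π×0.0811×1) = 0.3469 K/W
R_outer film = 1/(h_o·2πr_oL) = 1/(25.9×2π×0.2777×1) = 0.02213 K/W
R_total = 0.3692 K/W
Q = ΔT/R_total = 173/0.3692

q′ ≈ 469 W/m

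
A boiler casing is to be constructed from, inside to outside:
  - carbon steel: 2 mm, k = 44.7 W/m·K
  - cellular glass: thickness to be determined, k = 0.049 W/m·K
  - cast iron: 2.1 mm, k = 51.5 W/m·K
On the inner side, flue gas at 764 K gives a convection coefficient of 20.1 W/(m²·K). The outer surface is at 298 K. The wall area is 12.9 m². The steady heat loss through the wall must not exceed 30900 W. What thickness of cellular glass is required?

Treating each layer as a thermal resistance in series:
R_inner film = 1/(h_i·A) = 1/(20.1×12.9) = 0.003857 K/W
R_carbon steel = L/(kA) = 0.002/(44.7×12.9) = 3.468×10^-6 K/W
R_cast iron = L/(kA) = 0.0021/(51.5×12.9) = 3.161×10^-6 K/W
Sum of the known resistances R_other = 0.003863 K/W
Required total resistance R_tot = ΔT/Q_allow = 466/30900 = 0.01508 K/W
R_cellular glass = R_tot − R_other = 0.01122 K/W
L = R·k·A = 0.01122×0.049×12.9

L ≈ 7.09 mm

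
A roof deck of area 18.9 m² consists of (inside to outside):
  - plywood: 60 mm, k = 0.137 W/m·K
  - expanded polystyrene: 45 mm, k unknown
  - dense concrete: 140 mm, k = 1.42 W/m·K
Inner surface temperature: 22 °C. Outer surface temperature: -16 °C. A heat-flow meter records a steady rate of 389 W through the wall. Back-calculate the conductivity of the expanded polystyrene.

k ≈ 0.0344 W/(m·K)

Thermal resistances in series:
R_plywood = L/(kA) = 0.06/(0.137×18.9) = 0.02317 K/W
R_dense concrete = L/(kA) = 0.14/(1.42×18.9) = 0.005216 K/W
Sum of known resistances R_other = 0.02839 K/W
Total R = ΔT/Q = 38/389 = 0.09769 K/W
R_expanded polystyrene = R_total − R_other = 0.0693 K/W
k = L/(R·A) = 0.045/(0.0693×18.9)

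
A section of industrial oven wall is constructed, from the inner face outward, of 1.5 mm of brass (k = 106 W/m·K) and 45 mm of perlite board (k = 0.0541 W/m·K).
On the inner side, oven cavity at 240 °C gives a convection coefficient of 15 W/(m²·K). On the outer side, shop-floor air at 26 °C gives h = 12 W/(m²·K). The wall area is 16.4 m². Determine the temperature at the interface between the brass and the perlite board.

Series thermal resistances:
R_inner film = 1/(h_i·A) = 1/(15×16.4) = 0.004065 K/W
R_brass = L/(kA) = 0.0015/(106×16.4) = 8.629×10^-7 K/W
R_perlite board = L/(kA) = 0.045/(0.0541×16.4) = 0.05072 K/W
R_outer film = 1/(h_o·A) = 1/(12×16.4) = 0.005081 K/W
R_total = 0.05987 K/W;  Q = ΔT/R_total = 214/0.05987 = 3575 W
T_interface = T_inner − Q·ΣR(inner→interface) = 240 − 3570×0.004066

T ≈ 225 °C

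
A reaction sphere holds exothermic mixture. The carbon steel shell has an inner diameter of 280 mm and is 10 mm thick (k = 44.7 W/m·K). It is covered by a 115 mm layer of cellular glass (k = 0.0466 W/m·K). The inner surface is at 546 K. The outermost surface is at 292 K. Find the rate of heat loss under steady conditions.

Q ≈ 51.4 W

Radial (spherical) resistances in series:
R_carbon steel shell = (1/0.14 − 1/0.15)/(4π×44.7) = 8.477×10^-4 K/W
R_cellular glass = (1/0.15 − 1/0.265)/(4π×0.0466) = 4.94 K/W
R_total = 4.941 K/W
Q = ΔT/R_total = 254/4.941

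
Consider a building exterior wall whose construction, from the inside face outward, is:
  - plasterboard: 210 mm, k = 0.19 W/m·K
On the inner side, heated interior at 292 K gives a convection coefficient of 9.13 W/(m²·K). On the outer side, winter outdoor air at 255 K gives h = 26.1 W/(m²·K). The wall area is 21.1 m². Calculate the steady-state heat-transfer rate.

Q ≈ 623 W

Model the wall as resistances in series:
R_inner film = 1/(h_i·A) = 1/(9.13×21.1) = 0.005191 K/W
R_plasterboard = L/(kA) = 0.21/(0.19×21.1) = 0.05238 K/W
R_outer film = 1/(h_o·A) = 1/(26.1×21.1) = 0.001816 K/W
R_total = 0.05939 K/W
Q = ΔT / R_total = 37 / 0.05939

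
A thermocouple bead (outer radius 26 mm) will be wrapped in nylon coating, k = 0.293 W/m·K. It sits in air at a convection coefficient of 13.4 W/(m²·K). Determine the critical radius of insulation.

For a sphere r_cr = 2k/h = 2×0.293/13.4
r_cr = 43.7 mm; since the bare radius (26 mm) is below r_cr, adding a thin layer of insulation will *increase* heat loss.

r_cr ≈ 43.7 mm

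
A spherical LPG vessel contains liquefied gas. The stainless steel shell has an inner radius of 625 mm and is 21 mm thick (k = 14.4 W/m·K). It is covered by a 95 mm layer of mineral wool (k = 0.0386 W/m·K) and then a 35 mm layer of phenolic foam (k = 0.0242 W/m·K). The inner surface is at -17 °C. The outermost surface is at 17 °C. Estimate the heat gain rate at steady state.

Q ≈ 55.8 W

Each spherical layer contributes R = (1/r_i − 1/r_o)/(4πk):
R_stainless steel shell = (1/0.625 − 1/0.646)/(4π×14.4) = 2.874×10^-4 K/W
R_mineral wool = (1/0.646 − 1/0.741)/(4π×0.0386) = 0.4091 K/W
R_phenolic foam = (1/0.741 − 1/0.776)/(4π×0.0242) = 0.2002 K/W
R_total = 0.6096 K/W
Q = ΔT/R_total = 34/0.6096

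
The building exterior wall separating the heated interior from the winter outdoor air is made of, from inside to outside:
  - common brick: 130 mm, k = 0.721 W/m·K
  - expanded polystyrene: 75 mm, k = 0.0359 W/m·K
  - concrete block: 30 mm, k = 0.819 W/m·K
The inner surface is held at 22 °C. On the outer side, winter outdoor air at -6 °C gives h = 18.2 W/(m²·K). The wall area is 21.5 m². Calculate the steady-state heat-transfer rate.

Model the wall as resistances in series:
R_common brick = L/(kA) = 0.13/(0.721×21.5) = 0.008386 K/W
R_expanded polystyrene = L/(kA) = 0.075/(0.0359×21.5) = 0.09717 K/W
R_concrete block = L/(kA) = 0.03/(0.819×21.5) = 0.001704 K/W
R_outer film = 1/(h_o·A) = 1/(18.2×21.5) = 0.002556 K/W
R_total = 0.1098 K/W
Q = ΔT / R_total = 28 / 0.1098

Q ≈ 255 W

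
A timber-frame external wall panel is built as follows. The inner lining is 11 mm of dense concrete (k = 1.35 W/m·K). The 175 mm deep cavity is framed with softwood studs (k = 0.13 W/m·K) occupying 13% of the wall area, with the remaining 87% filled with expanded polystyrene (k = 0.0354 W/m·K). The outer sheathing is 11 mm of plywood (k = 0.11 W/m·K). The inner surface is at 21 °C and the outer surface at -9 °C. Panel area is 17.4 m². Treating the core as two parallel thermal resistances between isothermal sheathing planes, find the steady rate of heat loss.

Sheathing layers in series; stud and cavity paths in parallel between them.
R_inner = 0.011/(1.35×17.4) = 4.683×10^-4 K/W
R_stud  = 0.175/(0.13×0.13×17.4) = 0.5951 K/W
R_cav   = 0.175/(0.0354×0.87×17.4) = 0.3266 K/W
1/R_core = 1/R_stud + 1/R_cav → R_core = 0.2109 K/W
R_outer = 0.011/(0.11×17.4) = 0.005747 K/W
R_total = 0.2171 K/W
Q = ΔT/R_total = 30/0.2171

Q ≈ 138 W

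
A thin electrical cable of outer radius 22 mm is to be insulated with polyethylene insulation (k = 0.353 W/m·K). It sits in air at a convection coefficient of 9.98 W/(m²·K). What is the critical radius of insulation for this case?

r_cr ≈ 35.4 mm

For a cylinder r_cr = k/h = 0.353/9.98
r_cr = 35.4 mm; since the bare radius (22 mm) is below r_cr, adding a thin layer of insulation will *increase* heat loss.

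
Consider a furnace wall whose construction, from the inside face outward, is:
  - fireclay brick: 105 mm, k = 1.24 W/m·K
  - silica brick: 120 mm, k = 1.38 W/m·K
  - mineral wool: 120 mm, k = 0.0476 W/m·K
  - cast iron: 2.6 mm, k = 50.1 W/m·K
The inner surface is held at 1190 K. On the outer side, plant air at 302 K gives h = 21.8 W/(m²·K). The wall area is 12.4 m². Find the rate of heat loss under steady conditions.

Q ≈ 4020 W

Using the resistance-network approach (series):
R_fireclay brick = L/(kA) = 0.105/(1.24×12.4) = 0.006829 K/W
R_silica brick = L/(kA) = 0.12/(1.38×12.4) = 0.007013 K/W
R_mineral wool = L/(kA) = 0.12/(0.0476×12.4) = 0.2033 K/W
R_cast iron = L/(kA) = 0.0026/(50.1×12.4) = 4.185×10^-6 K/W
R_outer film = 1/(h_o·A) = 1/(21.8×12.4) = 0.003699 K/W
R_total = 0.2209 K/W
Q = ΔT / R_total = 888 / 0.2209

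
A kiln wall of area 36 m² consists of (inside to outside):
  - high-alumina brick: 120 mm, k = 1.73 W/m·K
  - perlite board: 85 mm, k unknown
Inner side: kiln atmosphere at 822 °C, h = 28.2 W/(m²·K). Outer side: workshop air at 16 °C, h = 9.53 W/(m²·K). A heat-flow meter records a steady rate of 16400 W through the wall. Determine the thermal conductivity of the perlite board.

Using the resistance-network approach (series):
R_inner film = 1/(h_i·A) = 1/(28.2×36) = 9.85×10^-4 K/W
R_high-alumina brick = L/(kA) = 0.12/(1.73×36) = 0.001927 K/W
R_outer film = 1/(h_o·A) = 1/(9.53×36) = 0.002915 K/W
Sum of known resistances R_other = 0.005827 K/W
Total R = ΔT/Q = 806/16400 = 0.04915 K/W
R_perlite board = R_total − R_other = 0.04332 K/W
k = L/(R·A) = 0.085/(0.04332×36)

k ≈ 0.0545 W/(m·K)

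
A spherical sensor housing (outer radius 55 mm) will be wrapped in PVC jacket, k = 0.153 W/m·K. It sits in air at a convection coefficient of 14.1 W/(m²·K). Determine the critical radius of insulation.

For a sphere r_cr = 2k/h = 2×0.153/14.1
r_cr = 21.7 mm; since the bare radius (55 mm) is above r_cr, any added insulation will reduce heat loss.

r_cr ≈ 21.7 mm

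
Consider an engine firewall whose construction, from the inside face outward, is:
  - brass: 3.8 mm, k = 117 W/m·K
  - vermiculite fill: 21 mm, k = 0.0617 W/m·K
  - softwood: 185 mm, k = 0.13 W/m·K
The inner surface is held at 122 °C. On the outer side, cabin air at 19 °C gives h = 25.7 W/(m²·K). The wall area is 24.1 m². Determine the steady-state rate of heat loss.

Q ≈ 1380 W

Using the resistance-network approach (series):
R_brass = L/(kA) = 0.0038/(117×24.1) = 1.348×10^-6 K/W
R_vermiculite fill = L/(kA) = 0.021/(0.0617×24.1) = 0.01412 K/W
R_softwood = L/(kA) = 0.185/(0.13×24.1) = 0.05905 K/W
R_outer film = 1/(h_o·A) = 1/(25.7×24.1) = 0.001615 K/W
R_total = 0.07479 K/W
Q = ΔT / R_total = 103 / 0.07479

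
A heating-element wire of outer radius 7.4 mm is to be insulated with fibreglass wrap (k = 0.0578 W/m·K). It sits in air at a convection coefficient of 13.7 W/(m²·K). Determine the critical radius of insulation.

r_cr ≈ 4.22 mm

For a cylinder r_cr = k/h = 0.0578/13.7
r_cr = 4.22 mm; since the bare radius (7.4 mm) is above r_cr, any added insulation will reduce heat loss.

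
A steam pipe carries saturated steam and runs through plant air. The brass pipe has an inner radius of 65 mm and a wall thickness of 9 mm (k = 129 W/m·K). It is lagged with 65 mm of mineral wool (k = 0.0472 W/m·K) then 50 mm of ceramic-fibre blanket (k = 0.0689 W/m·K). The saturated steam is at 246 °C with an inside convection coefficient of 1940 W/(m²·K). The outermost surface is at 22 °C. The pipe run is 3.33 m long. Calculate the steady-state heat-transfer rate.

Cylindrical conduction, so R = ln(r₂/r₁)/(2πkL) per layer, in series:
R_inner film = 1/(h_i·2πr₁L) = 1/(1940×2π×0.065×3.33) = 3.79×10^-4 K/W
R_brass pipe wall = ln(74/65)/(2π×129×3.33) = 4.805×10^-5 K/W
R_mineral wool = ln(139/74)/(2π×0.0472×3.33) = 0.6383 K/W
R_ceramic-fibre blanket = ln(189/139)/(2π×0.0689×3.33) = 0.2131 K/W
R_total = 0.8519 K/W
Q = ΔT/R_total = 224/0.8519

Q ≈ 263 W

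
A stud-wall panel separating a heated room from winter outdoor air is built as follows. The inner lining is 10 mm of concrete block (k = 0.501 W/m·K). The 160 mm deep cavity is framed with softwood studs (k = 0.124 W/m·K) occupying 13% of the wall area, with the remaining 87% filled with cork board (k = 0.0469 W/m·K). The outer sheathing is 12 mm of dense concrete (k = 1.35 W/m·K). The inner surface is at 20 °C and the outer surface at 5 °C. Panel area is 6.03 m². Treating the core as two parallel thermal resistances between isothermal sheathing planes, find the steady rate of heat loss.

Sheathing layers in series; stud and cavity paths in parallel between them.
R_inner = 0.01/(0.501×6.03) = 0.00331 K/W
R_stud  = 0.16/(0.124×0.13×6.03) = 1.646 K/W
R_cav   = 0.16/(0.0469×0.87×6.03) = 0.6503 K/W
1/R_core = 1/R_stud + 1/R_cav → R_core = 0.4661 K/W
R_outer = 0.012/(1.35×6.03) = 0.001474 K/W
R_total = 0.4709 K/W
Q = ΔT/R_total = 15/0.4709

Q ≈ 31.9 W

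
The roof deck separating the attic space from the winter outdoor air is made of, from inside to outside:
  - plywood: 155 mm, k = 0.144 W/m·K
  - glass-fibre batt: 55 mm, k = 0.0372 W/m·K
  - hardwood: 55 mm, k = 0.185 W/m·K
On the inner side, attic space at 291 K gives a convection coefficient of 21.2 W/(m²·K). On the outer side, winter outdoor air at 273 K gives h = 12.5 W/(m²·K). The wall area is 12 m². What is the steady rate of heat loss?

Q ≈ 72.5 W

Treating each layer as a thermal resistance in series:
R_inner film = 1/(h_i·A) = 1/(21.2×12) = 0.003931 K/W
R_plywood = L/(kA) = 0.155/(0.144×12) = 0.0897 K/W
R_glass-fibre batt = L/(kA) = 0.055/(0.0372×12) = 0.1232 K/W
R_hardwood = L/(kA) = 0.055/(0.185×12) = 0.02477 K/W
R_outer film = 1/(h_o·A) = 1/(12.5×12) = 0.006667 K/W
R_total = 0.2483 K/W
Q = ΔT / R_total = 18 / 0.2483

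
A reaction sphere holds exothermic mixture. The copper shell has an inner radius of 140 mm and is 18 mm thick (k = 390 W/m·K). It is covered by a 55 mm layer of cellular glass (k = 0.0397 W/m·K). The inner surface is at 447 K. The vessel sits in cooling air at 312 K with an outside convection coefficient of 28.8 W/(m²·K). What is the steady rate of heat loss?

For a spherical shell R = (1/r₁ − 1/r₂)/(4πk); film R = 1/(h·4πr²). In series:
R_copper shell = (1/0.14 − 1/0.158)/(4π×390) = 1.66×10^-4 K/W
R_cellular glass = (1/0.158 − 1/0.213)/(4π×0.0397) = 3.276 K/W
R_outer film = 1/(h·4πr_o²) = 1/(28.8×4π×0.213²) = 0.0609 K/W
R_total = 3.337 K/W
Q = ΔT/R_total = 135/3.337

Q ≈ 40.5 W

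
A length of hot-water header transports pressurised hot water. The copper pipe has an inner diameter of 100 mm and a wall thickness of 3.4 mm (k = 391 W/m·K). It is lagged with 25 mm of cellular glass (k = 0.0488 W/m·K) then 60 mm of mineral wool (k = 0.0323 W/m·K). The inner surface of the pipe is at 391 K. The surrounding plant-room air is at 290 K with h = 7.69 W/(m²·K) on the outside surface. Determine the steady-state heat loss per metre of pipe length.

q′ ≈ 24 W/m

Per-layer cylindrical resistances, series-summed:
R_copper pipe wall = ln(53.4/50)/(2π×391×1) = 2.678×10^-5 K/W
R_cellular glass = ln(78.4/53.4)/(2π×0.0488×1) = 1.252 K/W
R_mineral wool = ln(138.4/78.4)/(2π×0.0323×1) = 2.8 K/W
R_outer film = 1/(h_o·2πr_oL) = 1/(7.69×2π×0.1384×1) = 0.1495 K/W
R_total = 4.202 K/W
Q = ΔT/R_total = 101/4.202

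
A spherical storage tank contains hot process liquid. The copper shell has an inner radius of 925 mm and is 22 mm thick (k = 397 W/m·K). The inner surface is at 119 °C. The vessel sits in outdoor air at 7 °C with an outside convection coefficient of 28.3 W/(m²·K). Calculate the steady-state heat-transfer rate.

Each spherical layer contributes R = (1/r_i − 1/r_o)/(4πk):
R_copper shell = (1/0.925 − 1/0.947)/(4π×397) = 5.034×10^-6 K/W
R_outer film = 1/(h·4πr_o²) = 1/(28.3×4π×0.947²) = 0.003135 K/W
R_total = 0.003141 K/W
Q = ΔT/R_total = 112/0.003141

Q ≈ 35700 W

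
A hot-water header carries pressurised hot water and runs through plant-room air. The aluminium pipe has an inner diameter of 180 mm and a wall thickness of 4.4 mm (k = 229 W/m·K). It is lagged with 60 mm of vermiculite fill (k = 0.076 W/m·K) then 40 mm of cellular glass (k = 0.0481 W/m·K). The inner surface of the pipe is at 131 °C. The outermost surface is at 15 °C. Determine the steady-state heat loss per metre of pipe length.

Radial resistances (cylindrical: R_cond = ln(r_o/r_i)/(2πkL), R_conv = 1/(h·2πrL)):
R_aluminium pipe wall = ln(94.4/90)/(2π×229×1) = 3.317×10^-5 K/W
R_vermiculite fill = ln(154.4/94.4)/(2π×0.076×1) = 1.03 K/W
R_cellular glass = ln(194.4/154.4)/(2π×0.0481×1) = 0.7623 K/W
R_total = 1.793 K/W
Q = ΔT/R_total = 116/1.793

q′ ≈ 64.7 W/m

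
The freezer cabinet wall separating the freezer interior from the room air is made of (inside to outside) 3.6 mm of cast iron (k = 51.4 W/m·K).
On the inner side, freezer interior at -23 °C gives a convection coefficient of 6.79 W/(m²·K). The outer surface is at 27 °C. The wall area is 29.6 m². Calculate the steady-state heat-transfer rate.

Treating each layer as a thermal resistance in series:
R_inner film = 1/(h_i·A) = 1/(6.79×29.6) = 0.004976 K/W
R_cast iron = L/(kA) = 0.0036/(51.4×29.6) = 2.366×10^-6 K/W
R_total = 0.004978 K/W
Q = ΔT / R_total = 50 / 0.004978

Q ≈ 10000 W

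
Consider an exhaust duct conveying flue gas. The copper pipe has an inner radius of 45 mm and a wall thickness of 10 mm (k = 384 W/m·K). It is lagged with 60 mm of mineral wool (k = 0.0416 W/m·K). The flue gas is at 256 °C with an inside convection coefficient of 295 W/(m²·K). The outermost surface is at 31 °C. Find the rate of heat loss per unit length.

Cylindrical conduction, so R = ln(r₂/r₁)/(2πkL) per layer, in series:
R_inner film = 1/(h_i·2πr₁L) = 1/(295×2π×0.045×1) = 0.01199 K/W
R_copper pipe wall = ln(55/45)/(2π×384×1) = 8.317×10^-5 K/W
R_mineral wool = ln(115/55)/(2π×0.0416×1) = 2.822 K/W
R_total = 2.834 K/W
Q = ΔT/R_total = 225/2.834

q′ ≈ 79.4 W/m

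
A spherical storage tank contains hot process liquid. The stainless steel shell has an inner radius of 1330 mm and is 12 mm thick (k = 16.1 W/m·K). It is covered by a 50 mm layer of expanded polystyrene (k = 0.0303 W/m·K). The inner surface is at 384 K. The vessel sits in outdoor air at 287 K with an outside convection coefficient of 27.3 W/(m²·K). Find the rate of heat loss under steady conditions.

Q ≈ 1350 W

Spherical conduction: R = (1/r_in − 1/r_out)/(4πk) per layer; series-sum.
R_stainless steel shell = (1/1.33 − 1/1.342)/(4π×16.1) = 3.323×10^-5 K/W
R_expanded polystyrene = (1/1.342 − 1/1.392)/(4π×0.0303) = 0.0703 K/W
R_outer film = 1/(h·4πr_o²) = 1/(27.3×4π×1.392²) = 0.001504 K/W
R_total = 0.07183 K/W
Q = ΔT/R_total = 97/0.07183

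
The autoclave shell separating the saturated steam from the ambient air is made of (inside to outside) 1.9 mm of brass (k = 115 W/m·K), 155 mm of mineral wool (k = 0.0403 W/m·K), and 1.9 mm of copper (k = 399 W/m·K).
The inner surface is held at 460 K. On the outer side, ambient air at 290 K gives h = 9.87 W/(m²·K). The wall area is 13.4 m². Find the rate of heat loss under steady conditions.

Treating each layer as a thermal resistance in series:
R_brass = L/(kA) = 0.0019/(115×13.4) = 1.233×10^-6 K/W
R_mineral wool = L/(kA) = 0.155/(0.0403×13.4) = 0.287 K/W
R_copper = L/(kA) = 0.0019/(399×13.4) = 3.554×10^-7 K/W
R_outer film = 1/(h_o·A) = 1/(9.87×13.4) = 0.007561 K/W
R_total = 0.2946 K/W
Q = ΔT / R_total = 170 / 0.2946

Q ≈ 577 W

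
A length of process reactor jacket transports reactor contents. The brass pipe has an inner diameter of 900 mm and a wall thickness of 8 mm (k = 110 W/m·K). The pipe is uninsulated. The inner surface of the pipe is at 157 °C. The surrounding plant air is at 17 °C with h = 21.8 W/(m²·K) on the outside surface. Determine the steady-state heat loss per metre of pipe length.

q′ ≈ 8770 W/m

Cylindrical conduction, so R = ln(r₂/r₁)/(2πkL) per layer, in series:
R_brass pipe wall = ln(458/450)/(2π×110×1) = 2.55×10^-5 K/W
R_outer film = 1/(h_o·2πr_oL) = 1/(21.8×2π×0.458×1) = 0.01594 K/W
R_total = 0.01597 K/W
Q = ΔT/R_total = 140/0.01597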